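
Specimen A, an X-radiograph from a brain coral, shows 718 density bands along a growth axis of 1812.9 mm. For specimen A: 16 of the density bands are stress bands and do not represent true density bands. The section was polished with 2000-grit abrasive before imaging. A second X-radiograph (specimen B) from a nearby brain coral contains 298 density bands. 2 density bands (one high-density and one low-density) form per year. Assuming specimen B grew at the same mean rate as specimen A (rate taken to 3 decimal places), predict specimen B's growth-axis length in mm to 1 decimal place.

769.6 mm

Specimen A: true density band count = 718 − 16 = 702.
Specimen A: dividing by 2 density bands per year: 702 / 2 = 351 years.
A: 1812.9 mm over 351 years gives 1812.9 / 351 ≈ 5.165 mm/yr.
Specimen B: with 2 density bands per year, 298 / 2 = 149 years. For B, 5.165 mm/year × 149 years = 769.6 mm.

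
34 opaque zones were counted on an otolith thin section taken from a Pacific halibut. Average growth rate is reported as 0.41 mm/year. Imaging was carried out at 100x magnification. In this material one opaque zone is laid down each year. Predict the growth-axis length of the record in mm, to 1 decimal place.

34 years of growth are recorded.
Length ≈ 0.41 × 34 = 13.9 mm.

13.9 mm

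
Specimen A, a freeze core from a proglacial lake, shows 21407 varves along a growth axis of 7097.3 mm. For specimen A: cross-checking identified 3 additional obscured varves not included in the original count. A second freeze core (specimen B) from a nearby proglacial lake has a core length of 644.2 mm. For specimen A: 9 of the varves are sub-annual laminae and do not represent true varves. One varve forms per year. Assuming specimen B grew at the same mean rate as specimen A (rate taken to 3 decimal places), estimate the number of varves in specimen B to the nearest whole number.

Specimen A: adjusted count: 21407 − 9 + 3 = 21401 varves.
A: Mean rate = 7097.3 mm / 21401 years ≈ 0.332 mm/yr.
For B, 644.2 / 0.332 = 1940.36 years ≈ 1940 varves.

1940 varves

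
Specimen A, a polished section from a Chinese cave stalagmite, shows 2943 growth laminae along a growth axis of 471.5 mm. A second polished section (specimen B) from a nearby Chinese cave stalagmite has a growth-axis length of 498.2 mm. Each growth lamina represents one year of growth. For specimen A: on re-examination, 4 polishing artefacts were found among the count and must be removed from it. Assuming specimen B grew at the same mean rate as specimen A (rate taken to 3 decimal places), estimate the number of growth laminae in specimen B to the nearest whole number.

Specimen A: adjusted count: 2943 − 4 = 2939 growth laminae.
A: Extension rate ≈ 471.5 / 2939 = 0.160 mm/year.
Specimen B: 498.2 mm / 0.160 mm per year = 3113.75 years ≈ 3114 growth laminae.

3114 growth laminae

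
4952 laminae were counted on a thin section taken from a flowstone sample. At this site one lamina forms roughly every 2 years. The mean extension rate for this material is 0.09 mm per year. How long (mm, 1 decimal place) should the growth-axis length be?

4952 laminae at 2 years each span 4952 × 2 = 9904 years.
Predicted length = 0.09 mm/year × 9904 years = 891.4 mm.

891.4 mm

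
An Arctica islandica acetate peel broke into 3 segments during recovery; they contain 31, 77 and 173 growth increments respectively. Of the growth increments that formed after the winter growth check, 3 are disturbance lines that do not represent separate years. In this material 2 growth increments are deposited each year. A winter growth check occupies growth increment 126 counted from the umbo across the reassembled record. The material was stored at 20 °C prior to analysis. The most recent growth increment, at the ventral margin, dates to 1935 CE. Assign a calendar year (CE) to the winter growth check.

Total growth increments = 31 + 77 + 173 = 281.
The winter growth check sits at growth increment 126 from the umbo, so 281 − 126 = 155 growth increments formed after it.
155 − 3 false = 152 true growth increments after the winter growth check.
152 growth increments at 2 per year is 152 / 2 = 76 years.
Counting back 76 years from 1935 CE places the winter growth check in 1935 − 76 = 1859 CE.

1859 CE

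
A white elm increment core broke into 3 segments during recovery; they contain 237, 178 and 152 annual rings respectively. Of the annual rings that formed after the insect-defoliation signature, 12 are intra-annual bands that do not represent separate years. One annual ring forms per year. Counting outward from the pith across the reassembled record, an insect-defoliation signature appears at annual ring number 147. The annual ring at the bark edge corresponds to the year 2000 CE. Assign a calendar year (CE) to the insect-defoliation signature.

Total annual rings = 237 + 178 + 152 = 567.
Between annual ring 147 and the bark edge there are 567 − 147 = 420 annual rings.
Excluding 12 false annual rings: 420 − 12 = 408.
2000 − 408 = 1592 CE.

1592 CE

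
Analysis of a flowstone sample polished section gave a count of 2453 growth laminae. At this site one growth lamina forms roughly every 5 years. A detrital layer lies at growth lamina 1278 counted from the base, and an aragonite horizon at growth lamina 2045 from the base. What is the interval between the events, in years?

Separation: 2045 − 1278 = 767 growth laminae.
Multiplying by 5 years per growth lamina: 767 × 5 = 3835 years.

3835 years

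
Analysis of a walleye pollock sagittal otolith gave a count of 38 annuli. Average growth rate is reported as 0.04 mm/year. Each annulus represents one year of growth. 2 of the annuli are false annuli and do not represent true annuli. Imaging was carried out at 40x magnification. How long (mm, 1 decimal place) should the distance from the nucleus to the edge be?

1.4 mm

Adjusted count: 38 − 2 = 36 annuli.
36 years at 0.04 mm/year gives 0.04 × 36 = 1.4 mm.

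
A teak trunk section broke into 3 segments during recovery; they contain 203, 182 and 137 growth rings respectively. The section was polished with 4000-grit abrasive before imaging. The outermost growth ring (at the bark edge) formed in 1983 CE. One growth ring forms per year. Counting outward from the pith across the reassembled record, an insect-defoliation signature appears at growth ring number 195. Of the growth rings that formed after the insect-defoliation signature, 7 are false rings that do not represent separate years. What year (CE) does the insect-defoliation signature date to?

1663 CE

Total growth rings = 203 + 182 + 137 = 522.
Between growth ring 195 and the bark edge there are 522 − 195 = 327 growth rings.
327 − 7 false = 320 true growth rings after the insect-defoliation signature.
The growth ring at the bark edge is 1983 CE, so the insect-defoliation signature dates to 1983 − 320 = 1663 CE.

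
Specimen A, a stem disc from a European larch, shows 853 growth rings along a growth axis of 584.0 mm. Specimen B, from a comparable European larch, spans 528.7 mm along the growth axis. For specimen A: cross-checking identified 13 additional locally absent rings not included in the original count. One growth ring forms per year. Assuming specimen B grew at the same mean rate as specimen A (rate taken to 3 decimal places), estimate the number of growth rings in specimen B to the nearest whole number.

Specimen A: correcting the raw count gives 853 + 13 = 866 true growth rings.
A: Extension rate ≈ 584.0 / 866 = 0.674 mm/year.
Specimen B: 528.7 mm / 0.674 mm per year = 784.42 years ≈ 784 growth rings.

784 growth rings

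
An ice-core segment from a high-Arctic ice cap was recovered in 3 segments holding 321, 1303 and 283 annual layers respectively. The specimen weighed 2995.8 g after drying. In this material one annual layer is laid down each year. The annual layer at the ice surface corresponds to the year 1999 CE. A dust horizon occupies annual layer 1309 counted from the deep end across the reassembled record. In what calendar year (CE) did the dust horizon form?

Total annual layers = 321 + 1303 + 283 = 1907.
1907 − 1309 = 598 annual layers lie beyond the dust horizon toward the ice surface.
1999 − 598 = 1401 CE.

1401 CE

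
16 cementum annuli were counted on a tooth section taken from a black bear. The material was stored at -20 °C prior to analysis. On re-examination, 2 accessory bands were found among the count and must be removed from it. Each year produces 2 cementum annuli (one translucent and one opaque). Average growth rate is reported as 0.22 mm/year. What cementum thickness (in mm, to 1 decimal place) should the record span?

1.5 mm

Correcting the raw count gives 16 − 2 = 14 true cementum annuli.
With 2 cementum annuli per year, 14 / 2 = 7 years.
7 years at 0.22 mm/year gives 0.22 × 7 = 1.5 mm.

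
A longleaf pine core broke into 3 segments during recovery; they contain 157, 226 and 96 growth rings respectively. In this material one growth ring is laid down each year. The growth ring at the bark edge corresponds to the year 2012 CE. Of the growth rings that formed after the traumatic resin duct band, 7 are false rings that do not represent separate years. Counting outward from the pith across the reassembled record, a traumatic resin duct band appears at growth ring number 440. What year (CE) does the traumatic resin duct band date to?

1980 CE

Total growth rings = 157 + 226 + 96 = 479.
479 − 440 = 39 growth rings lie beyond the traumatic resin duct band toward the bark edge.
39 − 7 false = 32 true growth rings after the traumatic resin duct band.
Counting back 32 years from 2012 CE places the traumatic resin duct band in 2012 − 32 = 1980 CE.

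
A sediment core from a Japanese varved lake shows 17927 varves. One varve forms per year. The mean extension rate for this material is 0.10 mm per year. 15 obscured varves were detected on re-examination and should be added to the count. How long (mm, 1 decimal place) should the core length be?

1794.2 mm

Correcting the raw count gives 17927 + 15 = 17942 true varves.
17942 years at 0.10 mm/year gives 0.10 × 17942 = 1794.2 mm.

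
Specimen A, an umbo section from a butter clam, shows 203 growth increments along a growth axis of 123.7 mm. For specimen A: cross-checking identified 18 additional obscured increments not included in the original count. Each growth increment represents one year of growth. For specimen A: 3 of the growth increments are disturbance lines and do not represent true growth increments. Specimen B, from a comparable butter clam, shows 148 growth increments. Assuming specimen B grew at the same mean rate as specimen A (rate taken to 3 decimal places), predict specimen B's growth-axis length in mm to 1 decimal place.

83.9 mm

Specimen A: after corrections the count is 203 − 3 + 18 = 218 growth increments.
A: Mean rate = 123.7 mm / 218 years ≈ 0.567 mm/yr.
B's length ≈ 0.567 × 148 = 83.9 mm.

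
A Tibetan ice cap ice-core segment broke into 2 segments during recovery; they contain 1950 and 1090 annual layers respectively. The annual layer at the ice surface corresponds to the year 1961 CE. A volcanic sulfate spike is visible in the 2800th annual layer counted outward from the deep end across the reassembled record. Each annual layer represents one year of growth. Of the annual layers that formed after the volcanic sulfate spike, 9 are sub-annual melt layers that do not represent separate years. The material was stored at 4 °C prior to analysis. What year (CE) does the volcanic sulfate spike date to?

1730 CE

Total annual layers = 1950 + 1090 = 3040.
Between annual layer 2800 and the ice surface there are 3040 − 2800 = 240 annual layers.
Removing the 9 false annual layers leaves 240 − 9 = 231 true annual layers beyond the volcanic sulfate spike.
The annual layer at the ice surface is 1961 CE, so the volcanic sulfate spike dates to 1961 − 231 = 1730 CE.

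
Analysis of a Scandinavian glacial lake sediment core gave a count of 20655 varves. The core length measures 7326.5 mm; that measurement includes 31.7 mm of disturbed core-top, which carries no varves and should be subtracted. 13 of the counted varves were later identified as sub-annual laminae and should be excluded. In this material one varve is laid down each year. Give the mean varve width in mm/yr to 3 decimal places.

True varve count = 20655 − 13 = 20642.
The growth record spans 7326.5 − 31.7 = 7294.8 mm.
Extension rate ≈ 7294.8 / 20642 = 0.353 mm/yr.

0.353 mm/yr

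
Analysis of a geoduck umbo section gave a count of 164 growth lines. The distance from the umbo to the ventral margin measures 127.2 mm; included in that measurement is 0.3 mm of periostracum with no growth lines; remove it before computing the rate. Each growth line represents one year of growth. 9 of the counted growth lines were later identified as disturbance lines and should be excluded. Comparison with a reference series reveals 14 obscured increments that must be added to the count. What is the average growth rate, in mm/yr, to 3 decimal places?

0.751 mm/yr

Adjusted count: 164 − 9 + 14 = 169 growth lines.
Net length = 127.2 − 0.3 = 126.9 mm.
126.9 mm over 169 years gives 126.9 / 169 ≈ 0.751 mm/yr.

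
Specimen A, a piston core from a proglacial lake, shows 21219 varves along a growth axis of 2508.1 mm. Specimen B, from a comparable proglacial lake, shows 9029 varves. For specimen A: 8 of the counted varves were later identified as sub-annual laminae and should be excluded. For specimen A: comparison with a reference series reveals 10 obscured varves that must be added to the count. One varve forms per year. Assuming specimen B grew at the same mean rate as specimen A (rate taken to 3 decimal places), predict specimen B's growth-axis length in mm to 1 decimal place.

Specimen A: after corrections the count is 21219 − 8 + 10 = 21221 varves.
A: 2508.1 mm over 21221 years gives 2508.1 / 21221 ≈ 0.118 mm/yr.
B's length ≈ 0.118 × 9029 = 1065.4 mm.

1065.4 mm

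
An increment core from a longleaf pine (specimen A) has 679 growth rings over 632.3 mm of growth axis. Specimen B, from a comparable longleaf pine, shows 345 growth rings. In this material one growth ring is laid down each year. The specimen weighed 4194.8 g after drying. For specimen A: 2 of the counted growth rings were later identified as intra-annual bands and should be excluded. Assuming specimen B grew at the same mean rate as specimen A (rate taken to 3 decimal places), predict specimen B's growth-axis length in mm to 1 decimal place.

Specimen A: adjusted count: 679 − 2 = 677 growth rings.
A: Extension rate ≈ 632.3 / 677 = 0.934 mm per year.
For B, 0.934 mm/year × 345 years = 322.2 mm.

322.2 mm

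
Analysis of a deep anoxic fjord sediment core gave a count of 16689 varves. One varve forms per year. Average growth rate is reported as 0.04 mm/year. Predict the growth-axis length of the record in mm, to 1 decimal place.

The record spans 16689 years at 0.04 mm per year.
Predicted length = 0.04 mm/year × 16689 years = 667.6 mm.

667.6 mm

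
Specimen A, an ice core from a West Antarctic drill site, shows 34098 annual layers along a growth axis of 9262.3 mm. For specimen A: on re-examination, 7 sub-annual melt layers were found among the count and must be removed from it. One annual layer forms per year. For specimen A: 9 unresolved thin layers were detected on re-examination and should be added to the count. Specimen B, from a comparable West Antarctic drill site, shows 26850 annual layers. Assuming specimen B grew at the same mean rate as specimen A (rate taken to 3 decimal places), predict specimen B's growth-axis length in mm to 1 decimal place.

7303.2 mm

Specimen A: adjusted count: 34098 − 7 + 9 = 34100 annual layers.
A: Mean rate = 9262.3 mm / 34100 years ≈ 0.272 mm/yr.
B's length ≈ 0.272 × 26850 = 7303.2 mm.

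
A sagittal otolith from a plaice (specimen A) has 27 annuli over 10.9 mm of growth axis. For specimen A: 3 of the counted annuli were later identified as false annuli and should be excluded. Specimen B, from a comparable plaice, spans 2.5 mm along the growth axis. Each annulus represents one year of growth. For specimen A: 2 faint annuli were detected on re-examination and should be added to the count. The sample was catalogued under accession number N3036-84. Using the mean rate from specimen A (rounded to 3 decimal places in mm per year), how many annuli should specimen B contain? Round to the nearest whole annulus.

Specimen A: adjusted count: 27 − 3 + 2 = 26 annuli.
A: 10.9 mm over 26 years gives 10.9 / 26 ≈ 0.419 mm/year.
Specimen B: 2.5 mm / 0.419 mm per year = 5.97 years ≈ 6 annuli.

6 annuli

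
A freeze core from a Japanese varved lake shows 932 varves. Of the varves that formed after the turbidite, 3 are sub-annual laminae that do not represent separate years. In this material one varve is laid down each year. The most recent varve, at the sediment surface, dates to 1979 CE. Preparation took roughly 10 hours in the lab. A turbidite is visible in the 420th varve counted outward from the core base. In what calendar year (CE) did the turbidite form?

Between varve 420 and the sediment surface there are 932 − 420 = 512 varves.
Excluding 3 false varves: 512 − 3 = 509.
The varve at the sediment surface is 1979 CE, so the turbidite dates to 1979 − 509 = 1470 CE.

1470 CE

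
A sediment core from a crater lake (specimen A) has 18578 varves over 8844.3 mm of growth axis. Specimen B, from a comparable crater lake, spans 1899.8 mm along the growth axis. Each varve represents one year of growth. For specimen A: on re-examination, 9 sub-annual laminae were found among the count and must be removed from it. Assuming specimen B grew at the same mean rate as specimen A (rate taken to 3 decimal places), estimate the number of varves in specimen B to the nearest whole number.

3991 varves

Specimen A: true varve count = 18578 − 9 = 18569.
A: 8844.3 mm over 18569 years gives 8844.3 / 18569 ≈ 0.476 mm/yr.
For B, 1899.8 / 0.476 = 3991.18 years ≈ 3991 varves.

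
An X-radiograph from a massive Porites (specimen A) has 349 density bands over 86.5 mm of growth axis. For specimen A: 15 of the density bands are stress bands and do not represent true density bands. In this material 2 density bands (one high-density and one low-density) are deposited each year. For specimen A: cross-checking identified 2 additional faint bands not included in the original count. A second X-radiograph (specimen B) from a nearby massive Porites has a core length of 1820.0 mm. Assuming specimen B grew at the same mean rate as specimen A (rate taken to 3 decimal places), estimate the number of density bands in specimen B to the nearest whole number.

7068 density bands

Specimen A: adjusted count: 349 − 15 + 2 = 336 density bands.
Specimen A: 336 density bands at 2 per year is 336 / 2 = 168 years.
A: 86.5 mm over 168 years gives 86.5 / 168 ≈ 0.515 mm per year.
Specimen B: 1820.0 mm / 0.515 mm per year = 3533.98 years; at 2 density bands per year that is 3533.98 × 2 ≈ 7068 density bands.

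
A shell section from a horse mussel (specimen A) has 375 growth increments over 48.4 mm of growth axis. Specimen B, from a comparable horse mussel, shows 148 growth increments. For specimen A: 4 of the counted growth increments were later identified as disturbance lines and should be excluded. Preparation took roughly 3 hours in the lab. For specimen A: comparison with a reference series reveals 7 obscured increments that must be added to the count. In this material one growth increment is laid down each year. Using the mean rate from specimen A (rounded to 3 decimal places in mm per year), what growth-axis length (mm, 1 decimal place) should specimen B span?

Specimen A: correcting the raw count gives 375 − 4 + 7 = 378 true growth increments.
A: 48.4 mm over 378 years gives 48.4 / 378 ≈ 0.128 mm per year.
Length of B = 0.128 × 148 = 18.9 mm.

18.9 mm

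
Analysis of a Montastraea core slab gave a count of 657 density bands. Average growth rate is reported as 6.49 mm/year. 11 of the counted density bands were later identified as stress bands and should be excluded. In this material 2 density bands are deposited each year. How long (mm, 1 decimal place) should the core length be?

True density band count = 657 − 11 = 646.
With 2 density bands per year, 646 / 2 = 323 years.
Length ≈ 6.49 × 323 = 2096.3 mm.

2096.3 mm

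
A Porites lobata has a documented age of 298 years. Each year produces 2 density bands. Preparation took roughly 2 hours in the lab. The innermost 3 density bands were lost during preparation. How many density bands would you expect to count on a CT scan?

593 density bands

Expected density bands: 298 × 2 = 596.
Subtracting the 3 density bands not captured gives 596 − 3 = 593 density bands in the record.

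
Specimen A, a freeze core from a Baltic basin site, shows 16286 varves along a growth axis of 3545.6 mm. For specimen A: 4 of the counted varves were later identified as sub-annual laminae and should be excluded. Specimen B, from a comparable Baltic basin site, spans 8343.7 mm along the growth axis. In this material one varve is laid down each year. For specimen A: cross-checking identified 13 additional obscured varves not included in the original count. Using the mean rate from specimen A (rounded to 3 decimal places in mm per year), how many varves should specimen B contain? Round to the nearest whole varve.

Specimen A: adjusted count: 16286 − 4 + 13 = 16295 varves.
A: 3545.6 mm over 16295 years gives 3545.6 / 16295 ≈ 0.218 mm/yr.
Specimen B: 8343.7 mm / 0.218 mm per year = 38273.85 years ≈ 38274 varves.

38274 varves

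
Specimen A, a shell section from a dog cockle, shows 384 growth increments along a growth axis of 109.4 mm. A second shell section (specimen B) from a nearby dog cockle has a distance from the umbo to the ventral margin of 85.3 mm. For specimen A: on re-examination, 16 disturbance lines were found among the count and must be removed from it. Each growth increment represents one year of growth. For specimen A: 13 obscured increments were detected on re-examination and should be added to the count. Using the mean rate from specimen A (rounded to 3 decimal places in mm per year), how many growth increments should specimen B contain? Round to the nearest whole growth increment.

Specimen A: adjusted count: 384 − 16 + 13 = 381 growth increments.
A: 109.4 mm over 381 years gives 109.4 / 381 ≈ 0.287 mm/year.
B spans 85.3 / 0.287 = 297.21 years ≈ 297 growth increments.

297 growth increments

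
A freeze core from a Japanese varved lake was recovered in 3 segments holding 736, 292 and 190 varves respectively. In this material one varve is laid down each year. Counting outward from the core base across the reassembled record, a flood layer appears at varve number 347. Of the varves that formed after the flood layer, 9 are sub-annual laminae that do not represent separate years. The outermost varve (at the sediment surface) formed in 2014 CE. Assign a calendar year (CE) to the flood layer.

Total varves = 736 + 292 + 190 = 1218.
Between varve 347 and the sediment surface there are 1218 − 347 = 871 varves.
Excluding 9 false varves: 871 − 9 = 862.
The varve at the sediment surface is 2014 CE, so the flood layer dates to 2014 − 862 = 1152 CE.

1152 CE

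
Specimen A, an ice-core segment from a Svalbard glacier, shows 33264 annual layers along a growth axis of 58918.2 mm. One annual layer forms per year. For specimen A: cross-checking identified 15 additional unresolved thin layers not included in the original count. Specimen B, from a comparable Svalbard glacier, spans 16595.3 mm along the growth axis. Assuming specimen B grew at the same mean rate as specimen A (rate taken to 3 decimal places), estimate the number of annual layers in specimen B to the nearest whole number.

9376 annual layers

Specimen A: true annual layer count = 33264 + 15 = 33279.
A: 58918.2 mm over 33279 years gives 58918.2 / 33279 ≈ 1.770 mm per year.
Specimen B: 16595.3 mm / 1.770 mm per year = 9375.88 years ≈ 9376 annual layers.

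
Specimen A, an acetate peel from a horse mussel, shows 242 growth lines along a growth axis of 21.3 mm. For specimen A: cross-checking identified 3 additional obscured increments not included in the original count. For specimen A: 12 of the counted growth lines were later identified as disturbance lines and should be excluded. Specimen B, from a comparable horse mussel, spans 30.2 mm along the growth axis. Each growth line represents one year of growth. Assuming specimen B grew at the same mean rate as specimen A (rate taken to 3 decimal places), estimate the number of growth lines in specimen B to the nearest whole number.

332 growth lines

Specimen A: true growth line count = 242 − 12 + 3 = 233.
A: Extension rate ≈ 21.3 / 233 = 0.091 mm per year.
For B, 30.2 / 0.091 = 331.87 years ≈ 332 growth lines.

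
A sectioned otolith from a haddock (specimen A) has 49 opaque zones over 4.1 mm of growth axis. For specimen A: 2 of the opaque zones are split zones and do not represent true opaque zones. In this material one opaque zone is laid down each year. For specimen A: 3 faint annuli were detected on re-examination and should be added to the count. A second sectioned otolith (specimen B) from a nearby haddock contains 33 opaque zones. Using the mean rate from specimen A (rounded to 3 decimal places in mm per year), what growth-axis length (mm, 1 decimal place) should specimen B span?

Specimen A: after corrections the count is 49 − 2 + 3 = 50 opaque zones.
A: Extension rate ≈ 4.1 / 50 = 0.082 mm/year.
B's length ≈ 0.082 × 33 = 2.7 mm.

2.7 mm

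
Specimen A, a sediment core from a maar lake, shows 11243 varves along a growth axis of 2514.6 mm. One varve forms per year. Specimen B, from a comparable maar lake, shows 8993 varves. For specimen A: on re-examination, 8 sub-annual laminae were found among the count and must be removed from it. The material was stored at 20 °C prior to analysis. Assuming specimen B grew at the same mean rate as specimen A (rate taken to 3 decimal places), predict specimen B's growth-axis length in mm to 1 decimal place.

Specimen A: correcting the raw count gives 11243 − 8 = 11235 true varves.
A: 2514.6 mm over 11235 years gives 2514.6 / 11235 ≈ 0.224 mm/year.
For B, 0.224 mm/year × 8993 years = 2014.4 mm.

2014.4 mm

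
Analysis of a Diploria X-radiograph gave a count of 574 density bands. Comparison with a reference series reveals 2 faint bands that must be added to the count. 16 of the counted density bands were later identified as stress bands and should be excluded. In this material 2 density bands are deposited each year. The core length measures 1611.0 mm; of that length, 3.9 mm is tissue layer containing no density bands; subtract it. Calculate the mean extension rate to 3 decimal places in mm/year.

True density band count = 574 − 16 + 2 = 560.
560 density bands at 2 per year is 560 / 2 = 280 years.
Net length = 1611.0 − 3.9 = 1607.1 mm.
1607.1 mm over 280 years gives 1607.1 / 280 ≈ 5.740 mm/year.

5.740 mm/year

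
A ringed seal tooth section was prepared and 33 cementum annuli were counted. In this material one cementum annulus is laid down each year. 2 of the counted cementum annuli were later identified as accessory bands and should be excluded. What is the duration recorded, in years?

31 yr

Adjusted count: 33 − 2 = 31 cementum annuli.
At one cementum annulus per year, that is 31 years.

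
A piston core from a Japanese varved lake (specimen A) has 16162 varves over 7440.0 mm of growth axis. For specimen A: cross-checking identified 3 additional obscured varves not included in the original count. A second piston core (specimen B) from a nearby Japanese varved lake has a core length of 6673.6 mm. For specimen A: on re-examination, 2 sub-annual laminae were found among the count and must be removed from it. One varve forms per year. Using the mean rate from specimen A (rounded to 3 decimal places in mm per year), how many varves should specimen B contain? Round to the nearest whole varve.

Specimen A: true varve count = 16162 − 2 + 3 = 16163.
A: Extension rate ≈ 7440.0 / 16163 = 0.460 mm per year.
For B, 6673.6 / 0.460 = 14507.83 years ≈ 14508 varves.

14508 varves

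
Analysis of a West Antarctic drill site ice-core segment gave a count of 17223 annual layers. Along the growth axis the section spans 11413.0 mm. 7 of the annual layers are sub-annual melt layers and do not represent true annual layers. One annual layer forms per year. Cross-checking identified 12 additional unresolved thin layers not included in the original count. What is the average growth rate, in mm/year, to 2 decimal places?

True annual layer count = 17223 − 7 + 12 = 17228.
11413.0 mm over 17228 years gives 11413.0 / 17228 ≈ 0.66 mm/year.

0.66 mm/year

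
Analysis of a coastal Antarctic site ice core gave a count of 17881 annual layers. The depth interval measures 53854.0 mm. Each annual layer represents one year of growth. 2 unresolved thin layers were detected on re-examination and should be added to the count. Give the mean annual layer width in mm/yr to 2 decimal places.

Correcting the raw count gives 17881 + 2 = 17883 true annual layers.
Mean rate = 53854.0 mm / 17883 years ≈ 3.01 mm/yr.

3.01 mm/yr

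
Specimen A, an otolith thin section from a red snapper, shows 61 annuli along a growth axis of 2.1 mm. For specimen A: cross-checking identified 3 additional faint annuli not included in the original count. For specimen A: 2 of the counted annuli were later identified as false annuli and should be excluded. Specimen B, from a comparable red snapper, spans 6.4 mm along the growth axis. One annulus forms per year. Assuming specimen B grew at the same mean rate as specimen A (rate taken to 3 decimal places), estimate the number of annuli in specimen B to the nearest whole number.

Specimen A: adjusted count: 61 − 2 + 3 = 62 annuli.
A: Extension rate ≈ 2.1 / 62 = 0.034 mm/year.
For B, 6.4 / 0.034 = 188.24 years ≈ 188 annuli.

188 annuli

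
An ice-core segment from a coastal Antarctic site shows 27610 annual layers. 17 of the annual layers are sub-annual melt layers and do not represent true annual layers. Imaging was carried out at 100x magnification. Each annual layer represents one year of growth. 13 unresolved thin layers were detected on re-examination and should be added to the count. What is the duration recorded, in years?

After corrections the count is 27610 − 17 + 13 = 27606 annual layers.
One annual layer per year makes the duration 27606 years.

27606 yr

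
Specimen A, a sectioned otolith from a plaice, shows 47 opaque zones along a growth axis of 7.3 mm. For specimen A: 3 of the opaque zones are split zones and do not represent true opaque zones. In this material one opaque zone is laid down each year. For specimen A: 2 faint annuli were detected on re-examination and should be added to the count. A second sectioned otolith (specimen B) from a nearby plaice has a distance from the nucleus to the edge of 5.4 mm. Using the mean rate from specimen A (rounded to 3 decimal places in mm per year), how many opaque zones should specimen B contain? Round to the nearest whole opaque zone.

Specimen A: true opaque zone count = 47 − 3 + 2 = 46.
A: 7.3 mm over 46 years gives 7.3 / 46 ≈ 0.159 mm/yr.
B spans 5.4 / 0.159 = 33.96 years ≈ 34 opaque zones.

34 opaque zones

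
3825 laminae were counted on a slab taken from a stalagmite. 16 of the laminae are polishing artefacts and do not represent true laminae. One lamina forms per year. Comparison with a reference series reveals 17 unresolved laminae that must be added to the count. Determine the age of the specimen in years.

Adjusted count: 3825 − 16 + 17 = 3826 laminae.
One lamina per year makes the duration 3826 years.

3826 years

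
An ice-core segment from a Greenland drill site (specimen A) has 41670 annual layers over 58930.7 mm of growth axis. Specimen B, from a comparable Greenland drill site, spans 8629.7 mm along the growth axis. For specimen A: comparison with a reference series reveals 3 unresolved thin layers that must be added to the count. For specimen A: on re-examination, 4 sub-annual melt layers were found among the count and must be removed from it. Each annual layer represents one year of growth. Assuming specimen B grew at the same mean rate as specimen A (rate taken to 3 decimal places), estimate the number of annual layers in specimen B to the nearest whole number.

6103 annual layers

Specimen A: correcting the raw count gives 41670 − 4 + 3 = 41669 true annual layers.
A: Extension rate ≈ 58930.7 / 41669 = 1.414 mm/yr.
B spans 8629.7 / 1.414 = 6103.04 years ≈ 6103 annual layers.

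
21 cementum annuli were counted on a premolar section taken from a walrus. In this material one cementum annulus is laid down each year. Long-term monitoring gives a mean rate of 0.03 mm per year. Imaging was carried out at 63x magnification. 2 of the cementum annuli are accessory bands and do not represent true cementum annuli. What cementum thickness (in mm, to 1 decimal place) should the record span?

0.6 mm

True cementum annulus count = 21 − 2 = 19.
Length ≈ 0.03 × 19 = 0.6 mm.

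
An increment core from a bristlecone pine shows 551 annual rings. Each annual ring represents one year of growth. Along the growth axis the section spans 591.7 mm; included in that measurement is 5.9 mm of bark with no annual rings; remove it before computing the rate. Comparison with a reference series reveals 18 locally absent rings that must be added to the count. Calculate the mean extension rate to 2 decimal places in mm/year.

After corrections the count is 551 + 18 = 569 annual rings.
The growth record spans 591.7 − 5.9 = 585.8 mm.
Extension rate ≈ 585.8 / 569 = 1.03 mm/year.

1.03 mm/year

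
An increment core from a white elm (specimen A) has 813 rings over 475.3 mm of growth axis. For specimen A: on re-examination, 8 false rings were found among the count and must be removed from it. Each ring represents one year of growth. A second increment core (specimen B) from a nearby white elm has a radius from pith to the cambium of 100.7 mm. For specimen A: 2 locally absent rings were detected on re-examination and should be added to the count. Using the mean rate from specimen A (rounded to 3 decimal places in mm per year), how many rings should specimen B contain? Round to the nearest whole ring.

171 rings

Specimen A: after corrections the count is 813 − 8 + 2 = 807 rings.
A: Extension rate ≈ 475.3 / 807 = 0.589 mm/yr.
Specimen B: 100.7 mm / 0.589 mm per year = 170.97 years ≈ 171 rings.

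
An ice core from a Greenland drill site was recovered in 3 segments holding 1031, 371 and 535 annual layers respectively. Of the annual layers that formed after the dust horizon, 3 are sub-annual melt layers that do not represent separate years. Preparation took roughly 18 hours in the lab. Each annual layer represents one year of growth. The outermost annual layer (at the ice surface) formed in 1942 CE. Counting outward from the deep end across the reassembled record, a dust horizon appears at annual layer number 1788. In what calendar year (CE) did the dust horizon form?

1796 CE

Total annual layers = 1031 + 371 + 535 = 1937.
1937 − 1788 = 149 annual layers lie beyond the dust horizon toward the ice surface.
Excluding 3 false annual layers: 149 − 3 = 146.
The annual layer at the ice surface is 1942 CE, so the dust horizon dates to 1942 − 146 = 1796 CE.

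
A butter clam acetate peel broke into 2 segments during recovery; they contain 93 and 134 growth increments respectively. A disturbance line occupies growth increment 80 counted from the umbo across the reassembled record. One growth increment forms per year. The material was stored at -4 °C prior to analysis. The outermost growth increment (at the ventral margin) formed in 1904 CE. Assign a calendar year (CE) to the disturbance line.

1757 CE

Total growth increments = 93 + 134 = 227.
The disturbance line sits at growth increment 80 from the umbo, so 227 − 80 = 147 growth increments formed after it.
Counting back 147 years from 1904 CE places the disturbance line in 1904 − 147 = 1757 CE.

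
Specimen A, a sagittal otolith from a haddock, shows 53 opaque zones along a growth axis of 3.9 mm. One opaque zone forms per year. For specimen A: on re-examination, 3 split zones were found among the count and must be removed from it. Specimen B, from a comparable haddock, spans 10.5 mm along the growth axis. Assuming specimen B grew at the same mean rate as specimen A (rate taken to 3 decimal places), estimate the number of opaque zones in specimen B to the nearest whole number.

Specimen A: correcting the raw count gives 53 − 3 = 50 true opaque zones.
A: 3.9 mm over 50 years gives 3.9 / 50 ≈ 0.078 mm per year.
Specimen B: 10.5 mm / 0.078 mm per year = 134.62 years ≈ 135 opaque zones.

135 opaque zones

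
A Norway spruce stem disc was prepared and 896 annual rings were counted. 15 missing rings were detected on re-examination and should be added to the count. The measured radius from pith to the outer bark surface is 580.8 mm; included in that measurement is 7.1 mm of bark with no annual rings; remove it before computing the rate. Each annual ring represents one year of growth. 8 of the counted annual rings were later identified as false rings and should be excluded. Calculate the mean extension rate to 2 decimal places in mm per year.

Adjusted count: 896 − 8 + 15 = 903 annual rings.
Removing the 7.1 mm offcut leaves 580.8 − 7.1 = 573.7 mm.
Mean rate = 573.7 mm / 903 years ≈ 0.64 mm per year.

0.64 mm per year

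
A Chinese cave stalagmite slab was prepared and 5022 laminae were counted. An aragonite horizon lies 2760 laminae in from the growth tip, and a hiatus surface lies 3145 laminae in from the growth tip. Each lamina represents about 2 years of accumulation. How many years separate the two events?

770 yr

3145 − 2760 = 385 laminae lie between the two events.
Multiplying by 2 years per lamina: 385 × 2 = 770 years.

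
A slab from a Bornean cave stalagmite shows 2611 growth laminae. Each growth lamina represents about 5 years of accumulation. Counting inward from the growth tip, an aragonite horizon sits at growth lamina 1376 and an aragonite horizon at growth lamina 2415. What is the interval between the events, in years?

5195 yr

The two markers are separated by 2415 − 1376 = 1039 growth laminae.
1039 growth laminae at 5 years each span 1039 × 5 = 5195 years.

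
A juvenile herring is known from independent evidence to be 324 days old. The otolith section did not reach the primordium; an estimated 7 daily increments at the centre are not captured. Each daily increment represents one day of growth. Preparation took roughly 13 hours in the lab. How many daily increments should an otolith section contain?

317 daily increments

At one daily increment per day, 324 days correspond to 324 daily increments.
324 − 7 missed = 317 daily increments expected in the prepared section.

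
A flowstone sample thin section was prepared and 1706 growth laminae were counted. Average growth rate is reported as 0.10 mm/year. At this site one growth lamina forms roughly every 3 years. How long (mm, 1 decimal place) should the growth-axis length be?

At 3 years per growth lamina, 1706 × 3 = 5118 years.
5118 years at 0.10 mm/year gives 0.10 × 5118 = 511.8 mm.

511.8 mm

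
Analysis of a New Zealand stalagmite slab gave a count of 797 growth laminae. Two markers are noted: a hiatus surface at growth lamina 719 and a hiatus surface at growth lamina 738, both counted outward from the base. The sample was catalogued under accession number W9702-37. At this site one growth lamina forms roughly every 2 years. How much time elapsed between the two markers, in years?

38 years

Separation: 738 − 719 = 19 growth laminae.
19 growth laminae at 2 years each span 19 × 2 = 38 years.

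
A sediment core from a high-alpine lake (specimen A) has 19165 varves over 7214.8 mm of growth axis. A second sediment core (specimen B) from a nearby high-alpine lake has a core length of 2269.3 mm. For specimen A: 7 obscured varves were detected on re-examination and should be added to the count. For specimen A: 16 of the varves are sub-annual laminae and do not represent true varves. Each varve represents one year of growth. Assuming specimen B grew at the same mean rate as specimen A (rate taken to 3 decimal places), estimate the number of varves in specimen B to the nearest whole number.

6019 varves

Specimen A: adjusted count: 19165 − 16 + 7 = 19156 varves.
A: Extension rate ≈ 7214.8 / 19156 = 0.377 mm/yr.
Specimen B: 2269.3 mm / 0.377 mm per year = 6019.36 years ≈ 6019 varves.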